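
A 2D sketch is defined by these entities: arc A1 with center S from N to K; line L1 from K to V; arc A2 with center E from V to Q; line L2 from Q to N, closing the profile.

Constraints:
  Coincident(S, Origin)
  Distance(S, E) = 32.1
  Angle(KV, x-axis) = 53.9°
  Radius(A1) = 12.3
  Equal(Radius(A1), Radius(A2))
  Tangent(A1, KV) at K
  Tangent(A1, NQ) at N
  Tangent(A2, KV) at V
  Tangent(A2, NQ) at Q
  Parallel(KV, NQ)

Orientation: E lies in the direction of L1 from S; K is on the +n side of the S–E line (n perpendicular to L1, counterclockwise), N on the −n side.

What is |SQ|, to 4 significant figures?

34.38

The slot axis is L1's direction at 53.9°, so u = (cos 53.9°, sin 53.9°) = (0.5892, 0.8080) and n = (−sin 53.9°, cos 53.9°) = (-0.8080, 0.5892). S is at the origin and E lies 32.1 along u from S, so E = 32.1·u = (18.91, 25.94). Tangency of A1 to both parallel lines with radius 12.3 puts K and N at S ± 12.3·n: K = (-9.938, 7.247), N = (9.938, -7.247). Equal radii place V and Q the same way about E: V = E + 12.3·n = (8.975, 33.18), Q = E − 12.3·n = (28.85, 18.69). Then |SQ| = |Q − S| = 34.38.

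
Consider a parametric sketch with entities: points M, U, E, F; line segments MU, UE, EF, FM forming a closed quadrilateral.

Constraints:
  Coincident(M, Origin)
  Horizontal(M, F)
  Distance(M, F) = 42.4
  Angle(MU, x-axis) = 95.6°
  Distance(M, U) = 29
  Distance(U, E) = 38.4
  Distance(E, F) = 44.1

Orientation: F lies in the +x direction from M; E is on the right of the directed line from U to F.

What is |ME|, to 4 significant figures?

9.501

Checks: |UE| = 38.40 ✓; |EF| = 44.10 ✓.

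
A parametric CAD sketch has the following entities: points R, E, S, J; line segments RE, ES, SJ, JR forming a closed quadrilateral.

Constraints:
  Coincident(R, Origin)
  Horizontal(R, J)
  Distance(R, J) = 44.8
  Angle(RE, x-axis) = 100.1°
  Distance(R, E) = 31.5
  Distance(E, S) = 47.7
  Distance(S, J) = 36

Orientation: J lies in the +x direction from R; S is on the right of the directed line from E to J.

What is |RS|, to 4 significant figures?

17.75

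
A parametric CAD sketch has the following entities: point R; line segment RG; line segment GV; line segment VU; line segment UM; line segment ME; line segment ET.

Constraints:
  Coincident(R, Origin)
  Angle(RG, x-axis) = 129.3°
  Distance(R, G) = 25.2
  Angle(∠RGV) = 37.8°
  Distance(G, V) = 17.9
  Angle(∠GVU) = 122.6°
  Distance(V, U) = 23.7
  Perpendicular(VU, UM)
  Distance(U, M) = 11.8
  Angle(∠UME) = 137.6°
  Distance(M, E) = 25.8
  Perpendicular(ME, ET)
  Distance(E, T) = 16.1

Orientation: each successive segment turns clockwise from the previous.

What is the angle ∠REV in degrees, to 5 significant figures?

29.378°

R is at the origin; RG runs at 129.3° with length 25.2, so G = (-15.961, 19.501). ∠RGV = 37.8° gives GV at -12.900° from the x-axis; with |GV| = 17.9, V = (1.4870, 15.505). ∠GVU = 122.6° gives VU at -70.300° from the x-axis; with |VU| = 23.7, U = (9.4762, -6.8083). The perpendicularity gives UM at right angles to VU, so UM runs at -160.30°; with |UM| = 11.8, M = (-1.6332, -10.786). ∠UME = 137.6° gives ME at 157.30° from the x-axis; with |ME| = 25.8, E = (-25.435, -0.82960). Then cos ∠REV = ER·EV / (|ER||EV|), giving 29.378°.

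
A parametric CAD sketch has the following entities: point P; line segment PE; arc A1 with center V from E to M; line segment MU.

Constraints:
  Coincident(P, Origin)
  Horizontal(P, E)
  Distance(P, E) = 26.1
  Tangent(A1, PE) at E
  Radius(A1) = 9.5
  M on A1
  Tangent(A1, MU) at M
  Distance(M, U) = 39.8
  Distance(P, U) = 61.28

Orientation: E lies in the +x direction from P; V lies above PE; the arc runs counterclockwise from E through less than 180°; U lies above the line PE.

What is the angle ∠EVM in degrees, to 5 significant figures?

88.249°

Checks: |VM| = 9.500 ✓; ∠(VM, MU) = 90.00° ✓; |MU| = 39.80 ✓; |PU| = 61.28 ✓.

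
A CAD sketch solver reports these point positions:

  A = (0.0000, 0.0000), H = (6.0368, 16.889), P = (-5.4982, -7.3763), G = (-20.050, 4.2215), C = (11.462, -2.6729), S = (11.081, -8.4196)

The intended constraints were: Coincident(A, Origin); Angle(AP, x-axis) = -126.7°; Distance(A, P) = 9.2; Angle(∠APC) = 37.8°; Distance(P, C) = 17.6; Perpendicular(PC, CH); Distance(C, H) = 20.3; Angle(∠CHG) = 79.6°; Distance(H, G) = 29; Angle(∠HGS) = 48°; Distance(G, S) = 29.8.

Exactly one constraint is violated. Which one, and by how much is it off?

Distance(G, S) = 29.8 — off by 3.80.

A = (0.00, 0.00) ✓; AP at -126.7° ✓; |AP| = 9.200 ✓; ∠APC = 37.80° ✓; |PC| = 17.60 ✓; ∠(PC, CH) = 90.00° ✓; |CH| = 20.30 ✓; ∠CHG = 79.60° ✓; |HG| = 29.00 ✓; ∠HGS = 48.00° ✓; |GS| = 33.60 ✗.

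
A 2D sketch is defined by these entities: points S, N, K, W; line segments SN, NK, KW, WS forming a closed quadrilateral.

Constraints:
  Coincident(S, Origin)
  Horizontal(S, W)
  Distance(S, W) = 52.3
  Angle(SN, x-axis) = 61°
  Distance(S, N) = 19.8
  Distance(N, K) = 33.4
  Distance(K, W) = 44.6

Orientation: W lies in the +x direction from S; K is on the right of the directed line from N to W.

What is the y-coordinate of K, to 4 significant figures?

-16.06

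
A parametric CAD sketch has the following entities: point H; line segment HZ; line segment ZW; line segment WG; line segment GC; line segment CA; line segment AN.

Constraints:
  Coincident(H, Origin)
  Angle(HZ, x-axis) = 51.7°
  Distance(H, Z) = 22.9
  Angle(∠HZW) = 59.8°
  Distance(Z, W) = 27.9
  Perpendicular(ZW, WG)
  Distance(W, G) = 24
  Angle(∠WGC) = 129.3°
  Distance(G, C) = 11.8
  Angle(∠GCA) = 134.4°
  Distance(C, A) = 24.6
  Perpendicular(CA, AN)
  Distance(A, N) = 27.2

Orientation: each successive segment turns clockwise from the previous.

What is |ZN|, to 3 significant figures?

3.21

∠GCA = 134.4° gives CA at 105° from the x-axis; with |CA| = 24.6, A = (-14.7, 12.7). CA ⟂ AN, so AN runs at 15.2°; with |AN| = 27.2, N = (11.6, 19.8). Then |ZN| = |N − Z| = 3.21.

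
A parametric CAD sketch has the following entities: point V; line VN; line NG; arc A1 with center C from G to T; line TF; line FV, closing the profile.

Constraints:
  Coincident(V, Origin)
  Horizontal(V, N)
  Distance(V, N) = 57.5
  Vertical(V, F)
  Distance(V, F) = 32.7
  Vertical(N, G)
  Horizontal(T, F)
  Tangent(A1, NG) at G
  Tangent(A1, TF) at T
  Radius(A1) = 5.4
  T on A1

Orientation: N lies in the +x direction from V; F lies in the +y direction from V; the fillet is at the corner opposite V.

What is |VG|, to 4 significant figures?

63.65

V is at the origin; VN is horizontal with |VN| = 57.5 and N on the +x side, so N = (57.50, 0.000). V and F share the same x with |VF| = 32.7 and F on the +y side, so F = (0.000, 32.70). The virtual corner opposite V is at (57.50, 32.70). Tangency of A1 to NG means the radius CG is perpendicular to NG and A1 meets TF tangentially, so CT is at right angles to TF, with radius 5.4, so the center C sits 5.4 in from both sides at C = (52.10, 27.30). That places the tangent points at G = (57.50, 27.30) on NG and T = (52.10, 32.70) on TF. Then |VG| = |G − V| = 63.65.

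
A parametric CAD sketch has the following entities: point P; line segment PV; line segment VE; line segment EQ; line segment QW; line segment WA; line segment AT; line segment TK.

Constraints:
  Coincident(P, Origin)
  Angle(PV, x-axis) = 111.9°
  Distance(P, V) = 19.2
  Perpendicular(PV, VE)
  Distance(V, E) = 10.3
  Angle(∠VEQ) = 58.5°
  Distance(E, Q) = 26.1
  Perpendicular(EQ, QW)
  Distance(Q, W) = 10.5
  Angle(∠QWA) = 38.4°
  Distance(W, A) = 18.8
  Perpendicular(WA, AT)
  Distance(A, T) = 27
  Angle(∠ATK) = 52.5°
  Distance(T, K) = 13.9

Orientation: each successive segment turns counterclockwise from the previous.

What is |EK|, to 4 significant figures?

36.50

WA ⟂ AT, so AT runs at -75.00°; with |AT| = 27.0, T = (-0.6755, -24.10). ∠ATK = 52.5° gives TK at 52.50° from the x-axis; with |TK| = 13.9, K = (7.786, -13.08). Then |EK| = |K − E| = 36.50.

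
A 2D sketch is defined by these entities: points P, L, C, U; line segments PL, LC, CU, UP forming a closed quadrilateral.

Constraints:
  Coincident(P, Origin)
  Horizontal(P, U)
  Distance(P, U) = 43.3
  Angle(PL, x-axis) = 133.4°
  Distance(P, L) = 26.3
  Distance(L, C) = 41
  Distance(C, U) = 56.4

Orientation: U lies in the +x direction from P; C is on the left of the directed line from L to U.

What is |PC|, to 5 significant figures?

48.460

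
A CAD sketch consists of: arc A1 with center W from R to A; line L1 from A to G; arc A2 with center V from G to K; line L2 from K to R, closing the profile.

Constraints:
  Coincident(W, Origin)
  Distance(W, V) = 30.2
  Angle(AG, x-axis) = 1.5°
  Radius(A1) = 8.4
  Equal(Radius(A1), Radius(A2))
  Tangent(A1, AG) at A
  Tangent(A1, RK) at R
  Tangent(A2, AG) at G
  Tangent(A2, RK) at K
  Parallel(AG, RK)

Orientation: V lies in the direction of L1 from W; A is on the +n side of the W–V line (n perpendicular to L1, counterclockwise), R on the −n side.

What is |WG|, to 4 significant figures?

31.35

The slot axis is L1's direction at 1.5°, so u = (cos 1.5°, sin 1.5°) = (0.9997, 0.02618) and n = (−sin 1.5°, cos 1.5°) = (-0.02618, 0.9997). W is at the origin and V lies 30.2 along u from W, so V = 30.2·u = (30.19, 0.7905). Tangency of A1 to both parallel lines with radius 8.4 puts A and R at W ± 8.4·n: A = (-0.2199, 8.397), R = (0.2199, -8.397). Equal radii place G and K the same way about V: G = V + 8.4·n = (29.97, 9.188), K = V − 8.4·n = (30.41, -7.607). Then |WG| = |G − W| = 31.35.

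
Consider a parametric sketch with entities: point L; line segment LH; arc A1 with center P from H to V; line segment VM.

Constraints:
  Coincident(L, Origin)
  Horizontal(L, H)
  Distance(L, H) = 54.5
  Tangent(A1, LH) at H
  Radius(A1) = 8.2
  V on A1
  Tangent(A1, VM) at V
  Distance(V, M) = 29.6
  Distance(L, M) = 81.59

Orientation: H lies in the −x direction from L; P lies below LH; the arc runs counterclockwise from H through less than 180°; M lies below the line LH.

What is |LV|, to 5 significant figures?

61.879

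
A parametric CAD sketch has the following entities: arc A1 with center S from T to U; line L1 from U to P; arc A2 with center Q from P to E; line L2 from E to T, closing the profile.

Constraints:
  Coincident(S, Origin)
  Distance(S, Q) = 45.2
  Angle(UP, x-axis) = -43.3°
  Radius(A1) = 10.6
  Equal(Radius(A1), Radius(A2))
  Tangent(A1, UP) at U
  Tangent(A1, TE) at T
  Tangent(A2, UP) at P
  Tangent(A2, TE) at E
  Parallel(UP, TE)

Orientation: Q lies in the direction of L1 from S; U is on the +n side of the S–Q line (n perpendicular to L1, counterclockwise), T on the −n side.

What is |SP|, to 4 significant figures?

46.43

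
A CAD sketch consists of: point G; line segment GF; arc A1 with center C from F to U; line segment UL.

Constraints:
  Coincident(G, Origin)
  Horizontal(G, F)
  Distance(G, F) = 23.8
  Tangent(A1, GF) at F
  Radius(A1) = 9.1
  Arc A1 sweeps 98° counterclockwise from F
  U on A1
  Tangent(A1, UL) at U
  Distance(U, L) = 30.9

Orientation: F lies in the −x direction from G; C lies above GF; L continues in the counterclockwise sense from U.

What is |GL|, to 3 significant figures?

45.2

G is at the origin; G and F share the same y with |GF| = 23.8 and F on the −x side, so F = (-23.8, 0.00). A1 meets GF tangentially, so CF is at right angles to GF, so C = F + (0, 9.1) = (-23.8, 9.10). On A1, F sits at bearing -90° from C; a 98° counterclockwise sweep puts U at bearing 8°, so U = C + 9.1·(cos 8°, sin 8°) = (-14.8, 10.4). Tangency of A1 to UL means the radius CU is perpendicular to UL, so UL runs along (−sin 8°, cos 8°); with |UL| = 30.9, L = (-19.1, 41.0). Then |GL| = |L − G| = 45.2.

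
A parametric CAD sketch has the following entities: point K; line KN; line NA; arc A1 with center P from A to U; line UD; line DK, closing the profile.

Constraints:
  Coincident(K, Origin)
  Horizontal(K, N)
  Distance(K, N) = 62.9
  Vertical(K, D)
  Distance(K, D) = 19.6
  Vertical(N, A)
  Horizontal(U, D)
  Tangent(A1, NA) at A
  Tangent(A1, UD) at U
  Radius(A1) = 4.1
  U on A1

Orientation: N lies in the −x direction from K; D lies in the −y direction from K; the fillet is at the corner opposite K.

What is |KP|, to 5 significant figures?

60.809

K and D share the same x with |KD| = 19.6 and D on the −y side, so D = (0.0000, -19.600). The virtual corner opposite K is at (-62.900, -19.600). The tangent condition forces PA to be normal to NA and the tangent condition forces PU to be normal to UD, with radius 4.1, so the center P sits 4.1 in from both sides at P = (-58.800, -15.500). Then |KP| = |P − K| = 60.809.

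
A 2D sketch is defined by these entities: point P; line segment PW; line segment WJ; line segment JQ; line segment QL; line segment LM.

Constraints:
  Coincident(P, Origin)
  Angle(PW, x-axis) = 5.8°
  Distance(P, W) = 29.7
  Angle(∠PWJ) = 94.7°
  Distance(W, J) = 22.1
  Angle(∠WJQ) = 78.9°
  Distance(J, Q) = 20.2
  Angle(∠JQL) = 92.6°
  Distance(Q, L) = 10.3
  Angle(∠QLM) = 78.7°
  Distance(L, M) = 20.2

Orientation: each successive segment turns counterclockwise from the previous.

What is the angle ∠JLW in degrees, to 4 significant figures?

61.24°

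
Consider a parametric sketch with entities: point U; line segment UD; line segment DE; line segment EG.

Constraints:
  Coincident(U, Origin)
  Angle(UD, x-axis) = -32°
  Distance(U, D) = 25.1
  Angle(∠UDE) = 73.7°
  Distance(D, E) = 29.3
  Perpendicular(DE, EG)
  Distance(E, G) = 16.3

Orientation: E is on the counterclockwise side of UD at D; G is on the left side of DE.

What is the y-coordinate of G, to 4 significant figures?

19.32

∠UDE = 73.7°, so DE runs at -32.0° + (180° − 73.7°) = 74.30° from the x-axis; with |DE| = 29.3, E = D + 29.3·(cos 74.30°, sin 74.30°) = (29.21, 14.91). DE ⟂ EG; with |EG| = 16.3 on the left of DE, G = E + 16.3·(-0.9627, 0.2706) = (13.52, 19.32). So G.y = 19.32.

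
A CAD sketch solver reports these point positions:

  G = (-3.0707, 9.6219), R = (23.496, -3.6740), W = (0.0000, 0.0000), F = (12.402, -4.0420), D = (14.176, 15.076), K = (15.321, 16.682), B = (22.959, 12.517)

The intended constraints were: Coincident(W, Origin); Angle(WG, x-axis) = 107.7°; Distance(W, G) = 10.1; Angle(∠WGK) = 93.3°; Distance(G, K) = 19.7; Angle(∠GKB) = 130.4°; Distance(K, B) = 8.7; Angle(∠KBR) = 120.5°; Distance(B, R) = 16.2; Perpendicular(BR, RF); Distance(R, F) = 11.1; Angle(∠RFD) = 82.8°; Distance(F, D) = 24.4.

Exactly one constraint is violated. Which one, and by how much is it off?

Distance(F, D) = 24.4 — off by 5.20.

W = (0.00, 0.00) ✓; WG at 107.7° ✓; |WG| = 10.10 ✓; ∠WGK = 93.30° ✓; |GK| = 19.70 ✓; ∠GKB = 130.4° ✓; |KB| = 8.700 ✓; ∠KBR = 120.5° ✓; |BR| = 16.20 ✓; ∠(BR, RF) = 90.00° ✓; |RF| = 11.10 ✓; ∠RFD = 82.80° ✓; |FD| = 19.20 ✗.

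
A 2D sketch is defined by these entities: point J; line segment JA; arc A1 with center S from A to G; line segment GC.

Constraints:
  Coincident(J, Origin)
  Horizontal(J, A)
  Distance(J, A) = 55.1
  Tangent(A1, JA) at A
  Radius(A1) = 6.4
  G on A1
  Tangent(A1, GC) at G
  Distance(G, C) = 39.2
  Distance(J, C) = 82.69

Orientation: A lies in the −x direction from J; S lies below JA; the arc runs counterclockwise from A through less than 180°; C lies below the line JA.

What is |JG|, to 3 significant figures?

61.5

Checks: J = (0.00, 0.00) ✓; |SG| = 6.400 ✓; ∠(SG, GC) = 90.00° ✓; |GC| = 39.20 ✓; |JC| = 82.69 ✓.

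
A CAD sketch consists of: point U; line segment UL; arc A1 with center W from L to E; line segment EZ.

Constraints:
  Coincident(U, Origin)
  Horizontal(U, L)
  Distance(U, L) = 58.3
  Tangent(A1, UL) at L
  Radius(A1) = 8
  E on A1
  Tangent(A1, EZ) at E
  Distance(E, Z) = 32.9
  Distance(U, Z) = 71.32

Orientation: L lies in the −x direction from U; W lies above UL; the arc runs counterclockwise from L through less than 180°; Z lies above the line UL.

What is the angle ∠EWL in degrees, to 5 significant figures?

102.73°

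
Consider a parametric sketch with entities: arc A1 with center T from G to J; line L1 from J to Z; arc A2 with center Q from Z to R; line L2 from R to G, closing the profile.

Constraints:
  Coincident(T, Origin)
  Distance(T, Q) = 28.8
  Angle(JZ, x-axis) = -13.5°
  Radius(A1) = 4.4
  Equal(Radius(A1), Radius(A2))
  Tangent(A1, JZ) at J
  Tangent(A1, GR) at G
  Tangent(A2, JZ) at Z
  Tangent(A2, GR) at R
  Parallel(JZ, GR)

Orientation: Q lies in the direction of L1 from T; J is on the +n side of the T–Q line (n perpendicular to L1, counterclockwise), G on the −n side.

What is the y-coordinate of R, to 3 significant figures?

-11.0

The slot axis is L1's direction at -13.5°, so u = (cos -13.5°, sin -13.5°) = (0.972, -0.233) and n = (−sin -13.5°, cos -13.5°) = (0.233, 0.972). T is at the origin and Q lies 28.8 along u from T, so Q = 28.8·u = (28.0, -6.72). Tangency of A1 to both parallel lines with radius 4.4 puts J and G at T ± 4.4·n: J = (1.03, 4.28), G = (-1.03, -4.28). Equal radii place Z and R the same way about Q: Z = Q + 4.4·n = (29.0, -2.44), R = Q − 4.4·n = (27.0, -11.0). So R.y = -11.0.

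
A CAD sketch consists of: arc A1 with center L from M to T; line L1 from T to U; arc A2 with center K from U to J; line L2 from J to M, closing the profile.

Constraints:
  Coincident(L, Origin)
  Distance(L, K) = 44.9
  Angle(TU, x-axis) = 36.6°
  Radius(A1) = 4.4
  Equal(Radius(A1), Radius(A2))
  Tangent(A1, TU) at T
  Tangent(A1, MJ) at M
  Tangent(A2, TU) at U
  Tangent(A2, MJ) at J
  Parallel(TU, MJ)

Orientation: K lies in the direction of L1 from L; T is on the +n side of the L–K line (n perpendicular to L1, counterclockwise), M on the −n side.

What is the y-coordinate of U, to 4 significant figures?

30.30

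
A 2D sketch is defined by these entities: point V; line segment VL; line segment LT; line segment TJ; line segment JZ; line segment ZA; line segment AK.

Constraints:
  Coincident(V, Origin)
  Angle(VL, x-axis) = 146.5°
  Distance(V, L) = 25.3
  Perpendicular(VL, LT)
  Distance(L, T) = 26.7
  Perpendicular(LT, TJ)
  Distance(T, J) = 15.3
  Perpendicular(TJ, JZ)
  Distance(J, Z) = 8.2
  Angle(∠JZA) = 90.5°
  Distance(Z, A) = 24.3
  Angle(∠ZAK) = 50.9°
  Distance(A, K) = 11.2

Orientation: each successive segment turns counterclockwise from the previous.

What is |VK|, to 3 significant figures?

38.4

∠JZA = 90.5° gives ZA at 146° from the x-axis; with |ZA| = 24.3, A = (-38.7, 3.68). ∠ZAK = 50.9° gives AK at -84.9° from the x-axis; with |AK| = 11.2, K = (-37.7, -7.47). Then |VK| = |K − V| = 38.4.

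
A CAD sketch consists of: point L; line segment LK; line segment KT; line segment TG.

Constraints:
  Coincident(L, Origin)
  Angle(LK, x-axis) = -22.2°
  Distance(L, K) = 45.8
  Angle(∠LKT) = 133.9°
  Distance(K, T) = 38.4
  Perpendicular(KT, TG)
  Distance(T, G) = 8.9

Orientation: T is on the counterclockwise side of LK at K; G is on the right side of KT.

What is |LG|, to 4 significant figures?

81.72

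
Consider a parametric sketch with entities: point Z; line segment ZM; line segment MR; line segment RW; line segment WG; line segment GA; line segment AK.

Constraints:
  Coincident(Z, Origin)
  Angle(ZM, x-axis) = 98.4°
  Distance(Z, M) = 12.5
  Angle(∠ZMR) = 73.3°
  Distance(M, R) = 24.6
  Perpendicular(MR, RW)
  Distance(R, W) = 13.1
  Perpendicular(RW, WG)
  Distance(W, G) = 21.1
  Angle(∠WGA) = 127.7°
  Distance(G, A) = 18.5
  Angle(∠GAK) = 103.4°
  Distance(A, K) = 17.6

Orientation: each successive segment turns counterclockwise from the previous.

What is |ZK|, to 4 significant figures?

27.21

Z is at the origin; ZM runs at 98.4° with length 12.5, so M = (-1.826, 12.37). ∠ZMR = 73.3° gives MR at -154.9° from the x-axis; with |MR| = 24.6, R = (-24.10, 1.931). MR ⟂ RW, so RW runs at -64.90°; with |RW| = 13.1, W = (-18.55, -9.932). RW is perpendicular to WG, so WG runs at 25.10°; with |WG| = 21.1, G = (0.5615, -0.9817). ∠WGA = 127.7° gives GA at 77.40° from the x-axis; with |GA| = 18.5, A = (4.597, 17.07). ∠GAK = 103.4° gives AK at 154.0° from the x-axis; with |AK| = 17.6, K = (-11.22, 24.79). Then |ZK| = |K − Z| = 27.21.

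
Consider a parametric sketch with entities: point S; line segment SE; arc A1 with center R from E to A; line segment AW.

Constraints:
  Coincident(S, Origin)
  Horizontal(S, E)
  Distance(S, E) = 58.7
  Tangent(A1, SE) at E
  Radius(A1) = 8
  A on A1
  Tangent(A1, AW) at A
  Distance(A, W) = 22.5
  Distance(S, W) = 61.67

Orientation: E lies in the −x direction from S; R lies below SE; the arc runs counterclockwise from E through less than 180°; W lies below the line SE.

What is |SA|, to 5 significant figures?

66.569

Checks: ∠(RE, ES) = 90.00° ✓; |RE| = 8.000 ✓; |RA| = 8.000 ✓; ∠(RA, AW) = 90.00° ✓; |AW| = 22.50 ✓; |SW| = 61.67 ✓.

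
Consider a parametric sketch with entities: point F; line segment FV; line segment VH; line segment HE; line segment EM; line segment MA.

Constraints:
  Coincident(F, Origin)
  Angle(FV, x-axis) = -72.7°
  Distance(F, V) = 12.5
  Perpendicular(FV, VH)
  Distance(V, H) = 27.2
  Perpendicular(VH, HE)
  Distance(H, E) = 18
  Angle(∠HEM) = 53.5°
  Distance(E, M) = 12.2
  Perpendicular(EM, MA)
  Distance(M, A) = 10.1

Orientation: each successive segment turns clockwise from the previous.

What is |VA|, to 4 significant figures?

23.55

F is at the origin; FV runs at -72.7° with length 12.5, so V = (3.717, -11.93). FV is perpendicular to VH, so VH runs at -162.7°; with |VH| = 27.2, H = (-22.25, -20.02). The perpendicularity gives HE at right angles to VH, so HE runs at 107.3°; with |HE| = 18.0, E = (-27.61, -2.837). ∠HEM = 53.5° gives EM at -19.20° from the x-axis; with |EM| = 12.2, M = (-16.08, -6.850). The perpendicularity gives MA at right angles to EM, so MA runs at -109.2°; with |MA| = 10.1, A = (-19.41, -16.39). Then |VA| = |A − V| = 23.55.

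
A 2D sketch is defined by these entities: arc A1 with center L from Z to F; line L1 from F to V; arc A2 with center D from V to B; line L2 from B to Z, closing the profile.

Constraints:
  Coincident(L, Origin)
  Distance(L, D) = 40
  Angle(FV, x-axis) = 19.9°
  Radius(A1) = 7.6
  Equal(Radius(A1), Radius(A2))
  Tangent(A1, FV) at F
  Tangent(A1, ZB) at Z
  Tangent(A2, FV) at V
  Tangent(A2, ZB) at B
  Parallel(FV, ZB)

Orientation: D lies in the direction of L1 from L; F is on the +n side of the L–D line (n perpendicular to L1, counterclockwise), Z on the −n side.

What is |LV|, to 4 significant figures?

40.72

Tangency of A1 to both parallel lines with radius 7.6 puts F and Z at L ± 7.6·n: F = (-2.587, 7.146), Z = (2.587, -7.146). Equal radii place V and B the same way about D: V = D + 7.6·n = (35.02, 20.76), B = D − 7.6·n = (40.20, 6.469). Then |LV| = |V − L| = 40.72.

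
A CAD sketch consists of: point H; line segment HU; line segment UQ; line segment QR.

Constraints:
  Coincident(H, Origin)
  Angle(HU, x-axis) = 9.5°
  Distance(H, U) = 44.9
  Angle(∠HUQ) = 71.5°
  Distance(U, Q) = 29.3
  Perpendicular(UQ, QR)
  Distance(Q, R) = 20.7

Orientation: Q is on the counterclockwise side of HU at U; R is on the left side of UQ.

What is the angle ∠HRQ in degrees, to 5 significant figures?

145.47°

∠HUQ = 71.5°, so UQ runs at 9.5° + (180° − 71.5°) = 118.00° from the x-axis; with |UQ| = 29.3, Q = U + 29.3·(cos 118.00°, sin 118.00°) = (30.529, 33.281). UQ ⟂ QR; with |QR| = 20.7 on the left of UQ, R = Q + 20.7·(-0.88295, -0.46947) = (12.252, 23.563). Then cos ∠HRQ = RH·RQ / (|RH||RQ|), giving 145.47°.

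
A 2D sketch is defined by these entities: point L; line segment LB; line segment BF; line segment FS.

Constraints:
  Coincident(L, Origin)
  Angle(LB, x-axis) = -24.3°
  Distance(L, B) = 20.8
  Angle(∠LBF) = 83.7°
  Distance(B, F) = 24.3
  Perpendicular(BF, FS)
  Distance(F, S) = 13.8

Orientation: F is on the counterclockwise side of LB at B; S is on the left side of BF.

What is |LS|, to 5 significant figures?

23.066

L is at the origin; LB runs at -24.3° with length 20.8, so B = 20.8·(cos -24.3°, sin -24.3°) = (18.957, -8.5595). ∠LBF = 83.7°, so BF runs at -24.3° + (180° − 83.7°) = 72.000° from the x-axis; with |BF| = 24.3, F = B + 24.3·(cos 72.000°, sin 72.000°) = (26.466, 14.551). BF is perpendicular to FS; with |FS| = 13.8 on the left of BF, S = F + 13.8·(-0.95106, 0.30902) = (13.342, 18.816). Then |LS| = |S − L| = 23.066.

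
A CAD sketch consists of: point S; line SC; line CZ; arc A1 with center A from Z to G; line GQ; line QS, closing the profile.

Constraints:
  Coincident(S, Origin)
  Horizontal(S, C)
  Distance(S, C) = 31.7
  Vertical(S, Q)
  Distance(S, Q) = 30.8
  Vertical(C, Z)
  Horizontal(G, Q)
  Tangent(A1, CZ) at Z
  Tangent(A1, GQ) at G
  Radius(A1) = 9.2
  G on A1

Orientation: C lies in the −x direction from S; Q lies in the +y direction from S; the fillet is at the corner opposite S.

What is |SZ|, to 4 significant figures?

38.36

The virtual corner opposite S is at (-31.70, 30.80). Tangency of A1 to CZ means the radius AZ is perpendicular to CZ and the tangent condition forces AG to be normal to GQ, with radius 9.2, so the center A sits 9.2 in from both sides at A = (-22.50, 21.60). That places the tangent points at Z = (-31.70, 21.60) on CZ and G = (-22.50, 30.80) on GQ. Then |SZ| = |Z − S| = 38.36.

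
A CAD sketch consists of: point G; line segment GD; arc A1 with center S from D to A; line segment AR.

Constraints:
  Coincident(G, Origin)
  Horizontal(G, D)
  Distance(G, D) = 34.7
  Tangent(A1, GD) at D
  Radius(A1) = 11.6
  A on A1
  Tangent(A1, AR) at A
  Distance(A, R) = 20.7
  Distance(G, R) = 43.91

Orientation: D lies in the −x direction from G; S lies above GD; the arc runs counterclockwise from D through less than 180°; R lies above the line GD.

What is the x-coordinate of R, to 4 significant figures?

-27.52

G is at the origin; GD is horizontal with |GD| = 34.7 and D on the −x side, so D = (-34.70, 0.000). Since A1 is tangent to GD there, SD ⟂ GD, so S = D + (0, 11.6) = (-34.70, 11.60). Since SA ⟂ AR (tangency), |SR| = √(11.6² + 20.7²) = 23.73 regardless of where A sits on A1. So R lies on both circle(G, 43.91) and circle(S, 23.73); the above-GD intersection is R = (-27.52, 34.22). A is the foot of the tangent from R: A = (-23.34, 13.94).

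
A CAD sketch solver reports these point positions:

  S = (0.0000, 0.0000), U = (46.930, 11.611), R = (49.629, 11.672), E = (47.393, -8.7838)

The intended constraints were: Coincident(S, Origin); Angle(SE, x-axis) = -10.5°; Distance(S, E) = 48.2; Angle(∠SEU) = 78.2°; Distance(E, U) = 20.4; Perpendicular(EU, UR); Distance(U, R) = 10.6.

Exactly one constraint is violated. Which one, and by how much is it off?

Distance(U, R) = 10.6 — off by 7.90.

S = (0.00, 0.00) ✓; SE at -10.50° ✓; |SE| = 48.20 ✓; ∠SEU = 78.20° ✓; |EU| = 20.40 ✓; ∠(EU, UR) = 90.01° ✓; |UR| = 2.700 ✗.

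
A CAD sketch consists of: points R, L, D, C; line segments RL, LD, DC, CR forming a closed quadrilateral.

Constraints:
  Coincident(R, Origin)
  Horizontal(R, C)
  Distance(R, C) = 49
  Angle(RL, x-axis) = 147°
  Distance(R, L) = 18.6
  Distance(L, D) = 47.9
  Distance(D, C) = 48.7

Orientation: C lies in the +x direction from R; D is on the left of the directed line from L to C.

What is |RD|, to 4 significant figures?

45.71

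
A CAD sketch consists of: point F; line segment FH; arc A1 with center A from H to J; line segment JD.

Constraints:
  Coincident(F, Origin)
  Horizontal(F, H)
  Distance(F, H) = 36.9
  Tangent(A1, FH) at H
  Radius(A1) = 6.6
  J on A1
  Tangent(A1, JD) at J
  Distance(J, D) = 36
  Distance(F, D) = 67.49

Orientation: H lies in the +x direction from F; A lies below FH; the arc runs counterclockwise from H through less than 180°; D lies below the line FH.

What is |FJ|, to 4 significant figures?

33.79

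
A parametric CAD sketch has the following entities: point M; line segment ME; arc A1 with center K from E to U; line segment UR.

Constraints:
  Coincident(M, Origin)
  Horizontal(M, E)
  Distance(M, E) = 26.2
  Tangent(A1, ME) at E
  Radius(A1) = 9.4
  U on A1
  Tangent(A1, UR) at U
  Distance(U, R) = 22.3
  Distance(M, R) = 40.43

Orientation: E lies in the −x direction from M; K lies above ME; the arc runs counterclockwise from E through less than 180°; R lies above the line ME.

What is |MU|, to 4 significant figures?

20.79

M is at the origin; M and E share the same y with |ME| = 26.2 and E on the −x side, so E = (-26.20, 0.000). The tangent condition forces KE to be normal to ME, so K = E + (0, 9.4) = (-26.20, 9.400). Since KU ⟂ UR (tangency), |KR| = √(9.4² + 22.3²) = 24.20 regardless of where U sits on A1. So R lies on both circle(M, 40.43) and circle(K, 24.20); the above-ME intersection is R = (-22.83, 33.36). U is the foot of the tangent from R: U = (-17.11, 11.81).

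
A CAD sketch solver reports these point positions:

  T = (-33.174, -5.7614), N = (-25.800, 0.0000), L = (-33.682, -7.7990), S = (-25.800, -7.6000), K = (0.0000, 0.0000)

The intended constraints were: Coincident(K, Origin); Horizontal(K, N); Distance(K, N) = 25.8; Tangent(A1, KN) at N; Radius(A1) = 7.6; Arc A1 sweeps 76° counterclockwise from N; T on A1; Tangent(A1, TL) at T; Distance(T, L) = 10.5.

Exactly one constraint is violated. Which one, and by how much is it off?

Distance(T, L) = 10.5 — off by 8.40.

K = (0.00, 0.00) ✓; K.y = 0.00, N.y = 0.00 ✓; |KN| = 25.80 ✓; ∠(SN, NK) = 90.00° ✓; |SN| = 7.600 ✓; bearing(S→T) − bearing(S→N) = 76.00° ✓; |ST| = 7.600 ✓; ∠(ST, TL) = 90.00° ✓; |TL| = 2.100 ✗.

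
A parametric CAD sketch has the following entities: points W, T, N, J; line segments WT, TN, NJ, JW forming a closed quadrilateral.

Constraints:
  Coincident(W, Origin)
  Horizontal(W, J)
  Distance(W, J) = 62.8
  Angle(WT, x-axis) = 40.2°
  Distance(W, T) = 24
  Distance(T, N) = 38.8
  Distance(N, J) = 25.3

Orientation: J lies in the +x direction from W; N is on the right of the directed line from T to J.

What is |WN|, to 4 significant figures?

44.95

W is at the origin; WJ is horizontal with |WJ| = 62.8 and J in +x, so J = (62.8, 0). WT runs at 40.2° with |WT| = 24.0, so T = (18.33, 15.49). N is determined by |TN| = 38.8 and |NJ| = 25.3 together: it lies at the intersection of circle(T, 38.8) and circle(J, 25.3). With |TJ| = 47.09, the foot of the radical line on TJ is 32.73 from T and the perpendicular offset is √(38.8² − 32.73²) = 20.83. Taking the right-of-TJ solution: N = (42.39, -14.95).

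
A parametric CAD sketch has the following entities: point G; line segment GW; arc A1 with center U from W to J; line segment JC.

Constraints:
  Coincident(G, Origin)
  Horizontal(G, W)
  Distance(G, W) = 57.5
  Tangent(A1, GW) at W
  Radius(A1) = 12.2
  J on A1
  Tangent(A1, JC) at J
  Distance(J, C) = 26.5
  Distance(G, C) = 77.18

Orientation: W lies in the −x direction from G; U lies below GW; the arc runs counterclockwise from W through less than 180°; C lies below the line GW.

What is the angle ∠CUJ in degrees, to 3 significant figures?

65.3°

Checks: G = (0.00, 0.00) ✓; |UJ| = 12.20 ✓; ∠(UJ, JC) = 90.00° ✓; |JC| = 26.50 ✓; |GC| = 77.18 ✓.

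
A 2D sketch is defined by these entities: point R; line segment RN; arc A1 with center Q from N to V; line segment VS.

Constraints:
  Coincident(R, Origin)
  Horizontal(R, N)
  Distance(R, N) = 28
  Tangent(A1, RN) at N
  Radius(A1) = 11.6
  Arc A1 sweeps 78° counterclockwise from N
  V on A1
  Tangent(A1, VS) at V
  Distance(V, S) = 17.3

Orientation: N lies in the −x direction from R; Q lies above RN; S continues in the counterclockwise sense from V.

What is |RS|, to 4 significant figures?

29.19

R is at the origin; RN is horizontal with |RN| = 28.0 and N on the −x side, so N = (-28.00, 0.000). Since A1 is tangent to RN there, QN ⟂ RN, so Q = N + (0, 11.6) = (-28.00, 11.60). On A1, N sits at bearing -90° from Q; a 78° counterclockwise sweep puts V at bearing -12°, so V = Q + 11.6·(cos -12°, sin -12°) = (-16.65, 9.188). The tangent condition forces QV to be normal to VS, so VS runs along (−sin -12°, cos -12°); with |VS| = 17.3, S = (-13.06, 26.11). Then |RS| = |S − R| = 29.19.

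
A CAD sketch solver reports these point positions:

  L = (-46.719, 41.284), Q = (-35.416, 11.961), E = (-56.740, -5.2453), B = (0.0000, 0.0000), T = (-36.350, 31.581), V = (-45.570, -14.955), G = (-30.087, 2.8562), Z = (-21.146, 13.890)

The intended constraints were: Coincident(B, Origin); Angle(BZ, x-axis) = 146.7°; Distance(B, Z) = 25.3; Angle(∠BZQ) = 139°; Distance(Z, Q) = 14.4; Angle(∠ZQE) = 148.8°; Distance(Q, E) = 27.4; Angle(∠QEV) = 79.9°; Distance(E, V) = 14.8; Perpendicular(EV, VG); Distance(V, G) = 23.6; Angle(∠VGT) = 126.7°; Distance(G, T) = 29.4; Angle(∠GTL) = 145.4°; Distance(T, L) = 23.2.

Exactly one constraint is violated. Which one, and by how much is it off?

Distance(T, L) = 23.2 — off by 9.00.

B = (0.00, 0.00) ✓; BZ at 146.7° ✓; |BZ| = 25.30 ✓; ∠BZQ = 139.0° ✓; |ZQ| = 14.40 ✓; ∠ZQE = 148.8° ✓; |QE| = 27.40 ✓; ∠QEV = 79.90° ✓; |EV| = 14.80 ✓; ∠(EV, VG) = 90.00° ✓; |VG| = 23.60 ✓; ∠VGT = 126.7° ✓; |GT| = 29.40 ✓; ∠GTL = 145.4° ✓; |TL| = 14.20 ✗.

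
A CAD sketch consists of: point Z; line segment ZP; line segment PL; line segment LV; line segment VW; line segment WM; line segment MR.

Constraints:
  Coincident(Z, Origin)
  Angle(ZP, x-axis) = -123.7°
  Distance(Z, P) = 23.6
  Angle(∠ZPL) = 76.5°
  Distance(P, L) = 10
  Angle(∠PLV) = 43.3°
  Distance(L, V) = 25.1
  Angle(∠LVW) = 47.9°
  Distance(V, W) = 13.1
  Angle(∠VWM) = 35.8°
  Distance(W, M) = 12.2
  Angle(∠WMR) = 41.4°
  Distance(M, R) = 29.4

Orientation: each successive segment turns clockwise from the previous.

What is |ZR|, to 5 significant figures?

38.546

Z is at the origin; ZP runs at -123.7° with length 23.6, so P = (-13.094, -19.634). ∠ZPL = 76.5° gives PL at 132.80° from the x-axis; with |PL| = 10.0, L = (-19.889, -12.297). ∠PLV = 43.3° gives LV at -3.9000° from the x-axis; with |LV| = 25.1, V = (5.1531, -14.004). ∠LVW = 47.9° gives VW at -136.00° from the x-axis; with |VW| = 13.1, W = (-4.2702, -23.104). ∠VWM = 35.8° gives WM at 79.800° from the x-axis; with |WM| = 12.2, M = (-2.1098, -11.097). ∠WMR = 41.4° gives MR at -58.800° from the x-axis; with |MR| = 29.4, R = (13.120, -36.245). Then |ZR| = |R − Z| = 38.546.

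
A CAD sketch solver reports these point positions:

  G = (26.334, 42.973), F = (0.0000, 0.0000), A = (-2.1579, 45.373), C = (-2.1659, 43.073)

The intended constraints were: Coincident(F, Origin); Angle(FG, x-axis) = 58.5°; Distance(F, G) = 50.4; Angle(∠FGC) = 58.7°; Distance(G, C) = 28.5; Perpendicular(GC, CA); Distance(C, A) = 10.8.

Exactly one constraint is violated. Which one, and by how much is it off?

Distance(C, A) = 10.8 — off by 8.50.

F = (0.00, 0.00) ✓; FG at 58.50° ✓; |FG| = 50.40 ✓; ∠FGC = 58.70° ✓; |GC| = 28.50 ✓; ∠(GC, CA) = 90.00° ✓; |CA| = 2.300 ✗.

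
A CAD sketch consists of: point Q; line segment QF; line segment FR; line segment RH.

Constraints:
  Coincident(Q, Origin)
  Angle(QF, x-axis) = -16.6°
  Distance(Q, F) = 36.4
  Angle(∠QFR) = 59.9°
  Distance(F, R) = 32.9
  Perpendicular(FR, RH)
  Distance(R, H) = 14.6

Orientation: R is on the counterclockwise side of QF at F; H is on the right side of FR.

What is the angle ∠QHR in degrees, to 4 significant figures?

17.63°

Q is at the origin; QF runs at -16.6° with length 36.4, so F = 36.4·(cos -16.6°, sin -16.6°) = (34.88, -10.40). ∠QFR = 59.9°, so FR runs at -16.6° + (180° − 59.9°) = 103.5° from the x-axis; with |FR| = 32.9, R = F + 32.9·(cos 103.5°, sin 103.5°) = (27.20, 21.59). The perpendicularity gives RH at right angles to FR; with |RH| = 14.6 on the right of FR, H = R + 14.6·(0.9724, 0.2334) = (41.40, 25.00). Then cos ∠QHR = HQ·HR / (|HQ||HR|), giving 17.63°.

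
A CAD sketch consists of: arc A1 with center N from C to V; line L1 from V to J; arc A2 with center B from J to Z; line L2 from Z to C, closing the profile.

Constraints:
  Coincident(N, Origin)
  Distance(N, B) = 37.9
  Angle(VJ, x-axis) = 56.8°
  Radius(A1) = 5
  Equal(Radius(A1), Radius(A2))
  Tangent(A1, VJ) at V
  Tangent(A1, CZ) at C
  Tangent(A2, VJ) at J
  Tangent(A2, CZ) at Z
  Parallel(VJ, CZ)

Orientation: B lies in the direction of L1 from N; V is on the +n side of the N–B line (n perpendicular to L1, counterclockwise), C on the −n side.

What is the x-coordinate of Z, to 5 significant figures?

24.936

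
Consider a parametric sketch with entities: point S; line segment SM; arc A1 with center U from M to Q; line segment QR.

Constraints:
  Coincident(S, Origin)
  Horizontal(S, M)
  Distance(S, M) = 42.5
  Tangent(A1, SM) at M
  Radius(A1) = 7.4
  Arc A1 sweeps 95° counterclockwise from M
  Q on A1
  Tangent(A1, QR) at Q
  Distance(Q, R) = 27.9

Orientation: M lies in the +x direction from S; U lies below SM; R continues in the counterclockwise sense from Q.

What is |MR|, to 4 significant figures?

36.18

S is at the origin; SM is horizontal with |SM| = 42.5 and M on the +x side, so M = (42.50, 0.000). Tangency of A1 to SM means the radius UM is perpendicular to SM, so U = M + (0, -7.4) = (42.50, -7.400). On A1, M sits at bearing 90° from U; a 95° counterclockwise sweep puts Q at bearing 185°, so Q = U + 7.4·(cos 185°, sin 185°) = (35.13, -8.045). Tangency of A1 to QR means the radius UQ is perpendicular to QR, so QR runs along (−sin 185°, cos 185°); with |QR| = 27.9, R = (37.56, -35.84). Then |MR| = |R − M| = 36.18.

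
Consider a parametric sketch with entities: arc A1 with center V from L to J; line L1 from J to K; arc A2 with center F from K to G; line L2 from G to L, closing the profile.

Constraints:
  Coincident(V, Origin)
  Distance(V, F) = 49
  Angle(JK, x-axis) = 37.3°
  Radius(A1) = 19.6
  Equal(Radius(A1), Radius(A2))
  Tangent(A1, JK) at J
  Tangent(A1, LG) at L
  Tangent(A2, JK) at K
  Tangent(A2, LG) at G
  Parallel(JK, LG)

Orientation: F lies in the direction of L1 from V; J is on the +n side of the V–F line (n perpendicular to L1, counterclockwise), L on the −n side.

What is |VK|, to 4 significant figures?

52.77

Tangency of A1 to both parallel lines with radius 19.6 puts J and L at V ± 19.6·n: J = (-11.88, 15.59), L = (11.88, -15.59). Equal radii place K and G the same way about F: K = F + 19.6·n = (27.10, 45.28), G = F − 19.6·n = (50.86, 14.10). Then |VK| = |K − V| = 52.77.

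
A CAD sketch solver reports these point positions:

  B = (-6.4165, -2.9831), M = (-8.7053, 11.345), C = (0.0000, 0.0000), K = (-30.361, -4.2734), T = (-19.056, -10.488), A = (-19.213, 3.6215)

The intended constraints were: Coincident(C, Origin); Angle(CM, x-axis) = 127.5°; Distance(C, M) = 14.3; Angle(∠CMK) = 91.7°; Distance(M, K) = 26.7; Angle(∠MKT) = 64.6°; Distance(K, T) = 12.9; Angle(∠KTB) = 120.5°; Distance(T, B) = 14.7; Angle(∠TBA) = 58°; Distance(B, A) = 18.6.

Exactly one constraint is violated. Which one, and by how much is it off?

Distance(B, A) = 18.6 — off by 4.20.

C = (0.00, 0.00) ✓; CM at 127.5° ✓; |CM| = 14.30 ✓; ∠CMK = 91.70° ✓; |MK| = 26.70 ✓; ∠MKT = 64.60° ✓; |KT| = 12.90 ✓; ∠KTB = 120.5° ✓; |TB| = 14.70 ✓; ∠TBA = 58.00° ✓; |BA| = 14.40 ✗.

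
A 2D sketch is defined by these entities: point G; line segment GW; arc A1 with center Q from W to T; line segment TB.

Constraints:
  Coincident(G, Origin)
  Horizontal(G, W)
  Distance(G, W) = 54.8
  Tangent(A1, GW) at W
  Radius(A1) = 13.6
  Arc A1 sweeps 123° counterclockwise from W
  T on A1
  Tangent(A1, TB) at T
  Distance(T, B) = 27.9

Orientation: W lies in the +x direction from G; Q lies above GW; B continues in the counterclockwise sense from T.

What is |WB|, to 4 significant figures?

44.57

On A1, W sits at bearing -90° from Q; a 123° counterclockwise sweep puts T at bearing 33°, so T = Q + 13.6·(cos 33°, sin 33°) = (66.21, 21.01). The tangent condition forces QT to be normal to TB, so TB runs along (−sin 33°, cos 33°); with |TB| = 27.9, B = (51.01, 44.41). Then |WB| = |B − W| = 44.57.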